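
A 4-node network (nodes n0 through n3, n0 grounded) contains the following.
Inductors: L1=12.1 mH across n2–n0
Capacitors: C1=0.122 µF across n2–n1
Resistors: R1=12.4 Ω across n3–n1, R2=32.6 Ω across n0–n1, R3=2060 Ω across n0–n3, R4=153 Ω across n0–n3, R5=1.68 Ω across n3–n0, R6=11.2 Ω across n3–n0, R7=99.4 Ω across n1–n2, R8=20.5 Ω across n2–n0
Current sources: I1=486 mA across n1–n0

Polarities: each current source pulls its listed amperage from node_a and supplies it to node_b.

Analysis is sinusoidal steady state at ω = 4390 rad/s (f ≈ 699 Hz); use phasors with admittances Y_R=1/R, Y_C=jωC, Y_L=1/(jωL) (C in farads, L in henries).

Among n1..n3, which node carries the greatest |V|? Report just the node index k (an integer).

Element admittances at ω=4390 rad/s:
  Y(L1) = 0.000-0.01883j S between n2,n0
  Y(C1) = 0.000+0.0005356j S between n2,n1
  Y(R1) = 0.08065+0.000j S between n3,n1
  Y(R2) = 0.03067+0.000j S between n0,n1
  Y(R3) = 0.0004854+0.000j S between n0,n3
  Y(R4) = 0.006536+0.000j S between n0,n3
  Y(R5) = 0.5952+0.000j S between n3,n0
  Y(R6) = 0.08929+0.000j S between n3,n0
  Y(R7) = 0.01006+0.000j S between n1,n2
  Y(R8) = 0.04878+0.000j S between n2,n0
  I1: injects 0.486 A into n0 (from n1)
Assemble and solve the 3×3 MNA system:
  V(n1)=-4.361-0.004602j  V(n2)=-0.6684-0.2482j  V(n3)=-0.4554-0.0004806j

1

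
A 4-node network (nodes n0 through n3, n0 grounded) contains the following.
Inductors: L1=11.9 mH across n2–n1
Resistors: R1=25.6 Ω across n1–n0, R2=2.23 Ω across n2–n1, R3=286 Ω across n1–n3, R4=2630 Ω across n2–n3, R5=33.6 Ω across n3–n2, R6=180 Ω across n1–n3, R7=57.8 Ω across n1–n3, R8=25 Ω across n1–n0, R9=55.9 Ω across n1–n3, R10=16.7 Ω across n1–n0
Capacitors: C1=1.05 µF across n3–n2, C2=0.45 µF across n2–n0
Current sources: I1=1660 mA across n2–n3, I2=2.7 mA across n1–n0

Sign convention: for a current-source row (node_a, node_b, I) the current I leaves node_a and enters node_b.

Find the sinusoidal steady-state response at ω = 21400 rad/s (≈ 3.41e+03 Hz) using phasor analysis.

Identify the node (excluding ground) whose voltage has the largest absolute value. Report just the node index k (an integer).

MNA unknowns: 3 node voltages V₁..V_3
L1: Y=0.000-0.003927j on G[2,1]
R1: Y=0.03906+0.000j on G[1,0]
R2: Y=0.4484+0.000j on G[2,1]
C1: Y=0.000+0.02247j on G[3,2]
R3: Y=0.003497+0.000j on G[1,3]
I1: z[2]−=1.66, z[3]+=1.66
R4: Y=0.0003802+0.000j on G[2,3]
R5: Y=0.02976+0.000j on G[3,2]
R6: Y=0.005556+0.000j on G[1,3]
C2: Y=0.000+0.009630j on G[2,0]
R7: Y=0.01730+0.000j on G[1,3]
R8: Y=0.04000+0.000j on G[1,0]
R9: Y=0.01789+0.000j on G[1,3]
R10: Y=0.05988+0.000j on G[1,0]
I2: z[1]−=0.0027, z[0]+=0.0027
solve → V1=0.03364+0.1301j, V2=-1.877+0.7657j, V3=19.51-6.073j

3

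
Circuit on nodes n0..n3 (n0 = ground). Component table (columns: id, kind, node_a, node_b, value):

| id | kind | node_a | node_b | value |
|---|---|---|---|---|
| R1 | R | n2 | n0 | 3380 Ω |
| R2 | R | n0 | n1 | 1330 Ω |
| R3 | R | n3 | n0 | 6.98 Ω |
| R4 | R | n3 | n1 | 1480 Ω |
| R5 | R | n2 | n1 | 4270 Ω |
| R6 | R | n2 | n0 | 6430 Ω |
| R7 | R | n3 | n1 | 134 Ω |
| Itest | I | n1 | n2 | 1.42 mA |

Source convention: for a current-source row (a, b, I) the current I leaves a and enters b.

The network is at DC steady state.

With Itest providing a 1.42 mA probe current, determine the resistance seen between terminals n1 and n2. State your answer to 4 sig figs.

R_eq = 1509. Ω

Apply KCL at each of the 3 non-ground nodes and solve the resulting linear system.
Node n1: branches {R2, R4, R5, R7, Itest} → V_1 = -0.1086
Node n2: branches {R1, R5, R6, Itest} → V_2 = 2.034
Node n3: branches {R3, R4, R7} → V_3 = -0.005839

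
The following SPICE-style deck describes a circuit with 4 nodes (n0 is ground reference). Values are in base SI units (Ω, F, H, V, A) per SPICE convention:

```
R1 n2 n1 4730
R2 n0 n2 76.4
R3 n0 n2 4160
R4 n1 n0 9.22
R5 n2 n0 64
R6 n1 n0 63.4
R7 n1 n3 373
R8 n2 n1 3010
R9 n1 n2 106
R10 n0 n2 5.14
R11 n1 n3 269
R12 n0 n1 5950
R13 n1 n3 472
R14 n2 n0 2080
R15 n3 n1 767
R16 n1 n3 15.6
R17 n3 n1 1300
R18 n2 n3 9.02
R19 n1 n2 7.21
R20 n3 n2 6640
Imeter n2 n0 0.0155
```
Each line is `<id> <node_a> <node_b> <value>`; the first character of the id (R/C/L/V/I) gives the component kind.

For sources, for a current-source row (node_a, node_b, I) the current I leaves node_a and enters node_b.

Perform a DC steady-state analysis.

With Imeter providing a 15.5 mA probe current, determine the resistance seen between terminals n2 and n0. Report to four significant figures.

MNA unknowns: 3 node voltages V₁..V_3
R1: Y=0.0002114 on G[2,1]
R2: Y=0.01309 on G[0,2]
R3: Y=0.0002404 on G[0,2]
R4: Y=0.1085 on G[1,0]
R5: Y=0.01562 on G[2,0]
R6: Y=0.01577 on G[1,0]
R7: Y=0.002681 on G[1,3]
R8: Y=0.0003322 on G[2,1]
R9: Y=0.009434 on G[1,2]
R10: Y=0.1946 on G[0,2]
R11: Y=0.003717 on G[1,3]
R12: Y=0.0001681 on G[0,1]
R13: Y=0.002119 on G[1,3]
R14: Y=0.0004808 on G[2,0]
R15: Y=0.001304 on G[3,1]
R16: Y=0.06410 on G[1,3]
R17: Y=0.0007692 on G[3,1]
R18: Y=0.1109 on G[2,3]
R19: Y=0.1387 on G[1,2]
R20: Y=0.0001506 on G[3,2]
Imeter: z[2]−=0.0155, z[0]+=0.0155
solve → V1=-0.03147, V2=-0.05172, V3=-0.04358

R_eq = 3.337 Ω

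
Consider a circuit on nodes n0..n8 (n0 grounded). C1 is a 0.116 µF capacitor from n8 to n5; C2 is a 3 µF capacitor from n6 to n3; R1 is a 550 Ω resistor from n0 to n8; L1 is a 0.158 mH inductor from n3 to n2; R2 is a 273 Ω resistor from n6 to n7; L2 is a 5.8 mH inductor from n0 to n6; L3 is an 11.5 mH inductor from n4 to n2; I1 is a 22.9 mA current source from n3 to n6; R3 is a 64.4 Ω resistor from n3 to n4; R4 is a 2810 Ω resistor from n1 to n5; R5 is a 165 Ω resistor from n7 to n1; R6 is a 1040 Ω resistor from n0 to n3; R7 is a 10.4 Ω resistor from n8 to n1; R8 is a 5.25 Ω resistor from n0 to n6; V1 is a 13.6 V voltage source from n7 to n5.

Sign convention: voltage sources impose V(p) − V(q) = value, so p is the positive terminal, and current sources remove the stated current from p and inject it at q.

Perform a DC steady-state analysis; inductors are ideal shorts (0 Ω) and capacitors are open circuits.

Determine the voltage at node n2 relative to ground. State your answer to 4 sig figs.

Apply KCL at each of the 8 non-ground nodes and solve the resulting linear system.
Node n1: branches {R4, R5, R7} → V_1 = -0.4273
Node n2: branches {L1, L3} → V_2 = -23.82
Node n3: branches {C2, L1, I1, R3, R6} → V_3 = -23.82
Node n4: branches {L3, R3} → V_4 = -23.82
Node n5: branches {C1, R4, V1} → V_5 = -13.39
Node n6: branches {C2, R2, L2, I1, R8} → V_6 = 0.000
Node n7: branches {R2, R5, V1} → V_7 = 0.2082
Node n8: branches {C1, R1, R7} → V_8 = -0.4194
Source currents: i(L1)=0.000, i(L2)=-0.02366, i(L3)=0.000, i(V1)=-0.004614

-23.82 V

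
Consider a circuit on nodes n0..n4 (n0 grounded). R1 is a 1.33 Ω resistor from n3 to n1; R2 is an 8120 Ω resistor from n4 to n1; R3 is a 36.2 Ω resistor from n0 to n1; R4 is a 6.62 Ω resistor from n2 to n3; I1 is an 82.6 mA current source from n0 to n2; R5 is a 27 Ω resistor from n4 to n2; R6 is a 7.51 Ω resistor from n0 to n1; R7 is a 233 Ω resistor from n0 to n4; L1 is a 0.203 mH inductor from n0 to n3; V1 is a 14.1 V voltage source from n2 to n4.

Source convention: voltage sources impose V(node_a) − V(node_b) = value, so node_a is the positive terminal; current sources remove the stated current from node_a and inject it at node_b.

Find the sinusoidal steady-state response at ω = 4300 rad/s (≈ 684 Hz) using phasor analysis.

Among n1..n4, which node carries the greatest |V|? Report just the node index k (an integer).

Element admittances at ω=4300 rad/s:
  Y(R1) = 0.7519+0.000j S between n3,n1
  Y(R2) = 0.0001232+0.000j S between n4,n1
  Y(R3) = 0.02762+0.000j S between n0,n1
  Y(R4) = 0.1511+0.000j S between n2,n3
  I1: injects 0.0826 A into n2 (from n0)
  Y(R5) = 0.03704+0.000j S between n4,n2
  Y(R6) = 0.1332+0.000j S between n0,n1
  Y(R7) = 0.004292+0.000j S between n0,n4
  Y(L1) = 0.000-1.146j S between n0,n3
  V1: constraint V(n2)−V(n4) = 14.1
Assemble and solve the 5×5 MNA system:
  V(n1)=0.01001+0.09884j  V(n2)=0.9456+0.1166j  V(n3)=0.01431+0.1200j  V(n4)=-13.15+0.1166j
  i(V1)=-0.5803+0.0005028j

4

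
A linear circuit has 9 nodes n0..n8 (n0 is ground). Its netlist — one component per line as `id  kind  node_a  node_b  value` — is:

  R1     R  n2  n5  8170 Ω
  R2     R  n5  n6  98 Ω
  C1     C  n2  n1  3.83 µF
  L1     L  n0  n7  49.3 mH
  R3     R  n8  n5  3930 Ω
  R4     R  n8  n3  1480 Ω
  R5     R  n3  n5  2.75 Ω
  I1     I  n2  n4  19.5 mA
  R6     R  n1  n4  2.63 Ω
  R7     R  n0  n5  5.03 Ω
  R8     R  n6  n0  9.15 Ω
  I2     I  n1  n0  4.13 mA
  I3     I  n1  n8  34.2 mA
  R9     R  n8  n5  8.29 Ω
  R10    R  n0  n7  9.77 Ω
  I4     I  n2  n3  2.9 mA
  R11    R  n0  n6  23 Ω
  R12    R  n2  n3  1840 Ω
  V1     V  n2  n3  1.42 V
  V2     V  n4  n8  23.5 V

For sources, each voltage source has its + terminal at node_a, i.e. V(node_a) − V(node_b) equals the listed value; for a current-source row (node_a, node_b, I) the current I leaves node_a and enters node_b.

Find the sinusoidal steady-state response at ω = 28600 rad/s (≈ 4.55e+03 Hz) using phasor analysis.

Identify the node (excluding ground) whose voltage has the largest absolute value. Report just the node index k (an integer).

MNA unknowns: 8 node voltages V₁..V_8 plus 2 source currents (V1, V2)
R1: Y=0.0001224+0.000j on G[2,5]
R2: Y=0.01020+0.000j on G[5,6]
C1: Y=0.000+0.1095j on G[2,1]
L1: Y=0.000-0.0007092j on G[0,7]
R3: Y=0.0002545+0.000j on G[8,5]
R4: Y=0.0006757+0.000j on G[8,3]
R5: Y=0.3636+0.000j on G[3,5]
I1: z[2]−=0.0195, z[4]+=0.0195
R6: Y=0.3802+0.000j on G[1,4]
R7: Y=0.1988+0.000j on G[0,5]
R8: Y=0.1093+0.000j on G[6,0]
I2: z[1]−=0.00413, z[0]+=0.00413
I3: z[1]−=0.0342, z[8]+=0.0342
R9: Y=0.1206+0.000j on G[8,5]
R10: Y=0.1024+0.000j on G[0,7]
I4: z[2]−=0.0029, z[3]+=0.0029
R11: Y=0.04348+0.000j on G[0,6]
R12: Y=0.0005435+0.000j on G[2,3]
V1: row V2−V3=1.42, i_V1 at 2,3
V2: row V4−V8=23.5, i_V2 at 4,8
solve → V1=11.32-8.199j, V2=4.414+2.064j, V3=2.994+2.064j, V4=14.38-6.210j, V5=-0.01982+0.000j, V6=-0.001241+0.000j, V7=0.000+0.000j, V8=-9.125-6.210j
aux → i_V1=1.100+0.7560j, i_V2=-1.143-0.7563j

4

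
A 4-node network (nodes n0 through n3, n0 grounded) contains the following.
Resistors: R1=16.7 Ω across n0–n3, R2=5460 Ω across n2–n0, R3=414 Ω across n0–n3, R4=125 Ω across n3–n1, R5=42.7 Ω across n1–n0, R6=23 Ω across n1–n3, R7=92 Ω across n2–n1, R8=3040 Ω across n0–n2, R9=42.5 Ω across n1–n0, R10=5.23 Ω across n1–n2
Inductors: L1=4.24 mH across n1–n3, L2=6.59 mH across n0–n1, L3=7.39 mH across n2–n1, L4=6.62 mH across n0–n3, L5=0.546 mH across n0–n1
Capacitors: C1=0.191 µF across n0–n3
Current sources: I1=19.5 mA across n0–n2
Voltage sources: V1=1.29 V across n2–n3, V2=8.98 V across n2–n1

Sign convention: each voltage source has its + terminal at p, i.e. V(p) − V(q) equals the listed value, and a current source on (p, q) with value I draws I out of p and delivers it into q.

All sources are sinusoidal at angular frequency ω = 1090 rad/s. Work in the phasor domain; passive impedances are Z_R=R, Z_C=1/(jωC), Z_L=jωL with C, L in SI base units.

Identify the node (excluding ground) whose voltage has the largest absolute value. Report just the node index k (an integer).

2

MNA unknowns: 3 node voltages V₁..V_3 plus 2 source currents (V1, V2)
R1: Y=0.05988+0.000j on G[0,3]
R2: Y=0.0001832+0.000j on G[2,0]
L1: Y=0.000-0.2164j on G[1,3]
C1: Y=0.000+0.0002082j on G[0,3]
R3: Y=0.002415+0.000j on G[0,3]
L2: Y=0.000-0.1392j on G[0,1]
R4: Y=0.008000+0.000j on G[3,1]
R5: Y=0.02342+0.000j on G[1,0]
L3: Y=0.000-0.1241j on G[2,1]
R6: Y=0.04348+0.000j on G[1,3]
L4: Y=0.000-0.1386j on G[0,3]
R7: Y=0.01087+0.000j on G[2,1]
R8: Y=0.0003289+0.000j on G[0,2]
L5: Y=0.000-1.680j on G[0,1]
R9: Y=0.02353+0.000j on G[1,0]
I1: z[0]−=0.0195, z[2]+=0.0195
R10: Y=0.1912+0.000j on G[1,2]
V1: row V2−V3=1.29, i_V1 at 2,3
V2: row V2−V1=8.98, i_V2 at 2,1
solve → V1=-0.5551-0.2060j, V2=8.425-0.2060j, V3=7.135-0.2060j
aux → i_V1=0.8118-2.664j, i_V2=-2.611+3.779j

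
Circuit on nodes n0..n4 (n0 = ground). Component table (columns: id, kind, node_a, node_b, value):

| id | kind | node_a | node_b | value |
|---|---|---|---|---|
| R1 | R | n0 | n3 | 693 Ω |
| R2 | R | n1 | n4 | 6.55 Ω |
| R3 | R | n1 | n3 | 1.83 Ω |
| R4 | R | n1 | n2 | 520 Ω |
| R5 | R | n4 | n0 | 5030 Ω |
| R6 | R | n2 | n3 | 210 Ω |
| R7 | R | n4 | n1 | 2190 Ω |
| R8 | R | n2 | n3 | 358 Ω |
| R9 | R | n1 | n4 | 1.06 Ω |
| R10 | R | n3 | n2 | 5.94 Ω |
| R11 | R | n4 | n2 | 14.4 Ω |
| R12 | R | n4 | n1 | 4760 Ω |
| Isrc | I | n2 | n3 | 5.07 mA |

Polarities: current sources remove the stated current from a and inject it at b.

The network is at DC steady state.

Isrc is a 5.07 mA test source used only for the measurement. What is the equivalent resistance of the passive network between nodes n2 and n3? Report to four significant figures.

R_eq = 4.241 Ω

Element admittances at DC:
  Y(R1) = 0.001443 S between n0,n3
  Y(R2) = 0.1527 S between n1,n4
  Y(R3) = 0.5464 S between n1,n3
  Y(R4) = 0.001923 S between n1,n2
  Y(R5) = 0.0001988 S between n4,n0
  Y(R6) = 0.004762 S between n2,n3
  Y(R7) = 0.0004566 S between n4,n1
  Y(R8) = 0.002793 S between n2,n3
  Y(R9) = 0.9434 S between n1,n4
  Y(R10) = 0.1684 S between n3,n2
  Y(R11) = 0.06944 S between n4,n2
  Y(R12) = 0.0002101 S between n4,n1
  Isrc: injects 0.00507 A into n3 (from n2)
Assemble and solve the 4×4 MNA system:
  V(n1)=-0.001932  V(n2)=-0.02108  V(n3)=0.0004232  V(n4)=-0.003071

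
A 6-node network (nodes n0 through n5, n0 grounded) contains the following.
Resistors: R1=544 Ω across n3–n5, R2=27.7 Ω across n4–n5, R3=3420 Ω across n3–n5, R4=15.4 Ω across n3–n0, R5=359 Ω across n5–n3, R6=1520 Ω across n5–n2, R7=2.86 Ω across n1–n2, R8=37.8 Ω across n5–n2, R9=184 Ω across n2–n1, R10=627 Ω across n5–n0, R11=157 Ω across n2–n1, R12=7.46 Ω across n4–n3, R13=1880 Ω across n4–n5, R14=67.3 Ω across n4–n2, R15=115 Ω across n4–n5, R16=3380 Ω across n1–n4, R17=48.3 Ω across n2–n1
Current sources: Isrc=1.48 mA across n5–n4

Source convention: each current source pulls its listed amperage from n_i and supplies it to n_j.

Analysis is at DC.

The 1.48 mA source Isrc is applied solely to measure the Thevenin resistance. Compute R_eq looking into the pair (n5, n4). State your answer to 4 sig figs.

MNA unknowns: 5 node voltages V₁..V_5
R1: Y=0.001838 on G[3,5]
R2: Y=0.03610 on G[4,5]
R3: Y=0.0002924 on G[3,5]
R4: Y=0.06494 on G[3,0]
R5: Y=0.002786 on G[5,3]
R6: Y=0.0006579 on G[5,2]
R7: Y=0.3497 on G[1,2]
R8: Y=0.02646 on G[5,2]
R9: Y=0.005435 on G[2,1]
R10: Y=0.001595 on G[5,0]
R11: Y=0.006369 on G[2,1]
R12: Y=0.1340 on G[4,3]
R13: Y=0.0005319 on G[4,5]
R14: Y=0.01486 on G[4,2]
R15: Y=0.008696 on G[4,5]
R16: Y=0.0002959 on G[1,4]
R17: Y=0.02070 on G[2,1]
Isrc: z[5]−=0.00148, z[4]+=0.00148
solve → V1=-0.01383, V2=-0.01384, V3=0.0005528, V4=0.001666, V5=-0.02251

R_eq = 16.33 Ω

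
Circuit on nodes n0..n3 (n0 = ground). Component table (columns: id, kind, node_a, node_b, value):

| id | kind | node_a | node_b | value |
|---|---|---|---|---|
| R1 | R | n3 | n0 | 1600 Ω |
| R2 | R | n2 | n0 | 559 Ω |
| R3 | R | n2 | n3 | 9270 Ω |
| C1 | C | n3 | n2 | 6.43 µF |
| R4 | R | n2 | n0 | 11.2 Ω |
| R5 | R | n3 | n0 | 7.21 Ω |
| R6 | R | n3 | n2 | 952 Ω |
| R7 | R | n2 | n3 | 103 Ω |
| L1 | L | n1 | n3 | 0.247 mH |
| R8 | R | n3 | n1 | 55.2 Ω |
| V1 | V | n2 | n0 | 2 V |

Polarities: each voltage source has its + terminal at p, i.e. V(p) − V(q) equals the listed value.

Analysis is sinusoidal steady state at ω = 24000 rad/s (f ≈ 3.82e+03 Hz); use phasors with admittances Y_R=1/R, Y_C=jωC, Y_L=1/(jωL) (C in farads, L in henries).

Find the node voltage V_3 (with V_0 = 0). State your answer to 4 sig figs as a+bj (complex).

1.098+0.9273j V

Element admittances at ω=24000 rad/s:
  Y(R1) = 0.0006250+0.000j S between n3,n0
  Y(R2) = 0.001789+0.000j S between n2,n0
  Y(R3) = 0.0001079+0.000j S between n2,n3
  Y(C1) = 0.000+0.1543j S between n3,n2
  Y(R4) = 0.08929+0.000j S between n2,n0
  Y(R5) = 0.1387+0.000j S between n3,n0
  Y(R6) = 0.001050+0.000j S between n3,n2
  Y(R7) = 0.009709+0.000j S between n2,n3
  Y(L1) = 0.000-0.1687j S between n1,n3
  Y(R8) = 0.01812+0.000j S between n3,n1
  V1: constraint V(n2)−V(n0) = 2
Assemble and solve the 4×4 MNA system:
  V(n1)=1.098+0.9273j  V(n2)=2.000+0.000j  V(n3)=1.098+0.9273j
  i(V1)=-0.3351-0.1292j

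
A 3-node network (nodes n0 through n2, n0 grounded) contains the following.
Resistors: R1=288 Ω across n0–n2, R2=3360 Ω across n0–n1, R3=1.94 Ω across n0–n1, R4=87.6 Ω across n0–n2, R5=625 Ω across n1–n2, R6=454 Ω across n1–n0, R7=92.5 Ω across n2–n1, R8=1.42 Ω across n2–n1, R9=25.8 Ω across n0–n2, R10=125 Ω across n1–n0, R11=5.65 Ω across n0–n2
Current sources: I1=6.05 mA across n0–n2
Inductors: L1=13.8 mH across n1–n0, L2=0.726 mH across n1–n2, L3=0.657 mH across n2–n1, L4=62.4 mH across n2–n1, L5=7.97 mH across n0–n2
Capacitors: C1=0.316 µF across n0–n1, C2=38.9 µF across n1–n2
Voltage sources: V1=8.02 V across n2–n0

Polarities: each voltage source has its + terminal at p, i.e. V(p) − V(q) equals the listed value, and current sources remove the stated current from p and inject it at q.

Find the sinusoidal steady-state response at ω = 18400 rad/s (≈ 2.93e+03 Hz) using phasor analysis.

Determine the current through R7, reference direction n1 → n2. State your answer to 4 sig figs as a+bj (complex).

Apply KCL at each of the 2 non-ground nodes and solve the resulting linear system.
Node n1: branches {R2, R3, L1, C1, C2, R5, L2, R6, R7, L3, R8, L4, R10} → V_1 = 5.192+1.260j
Node n2: branches {R1, I1, R4, C2, R5, L2, R7, L3, R8, L4, R9, L5, R11, V1} → V_2 = 8.020+0.000j
Source currents: i(V1)=-4.572-0.6179j

-0.03057+0.01362j A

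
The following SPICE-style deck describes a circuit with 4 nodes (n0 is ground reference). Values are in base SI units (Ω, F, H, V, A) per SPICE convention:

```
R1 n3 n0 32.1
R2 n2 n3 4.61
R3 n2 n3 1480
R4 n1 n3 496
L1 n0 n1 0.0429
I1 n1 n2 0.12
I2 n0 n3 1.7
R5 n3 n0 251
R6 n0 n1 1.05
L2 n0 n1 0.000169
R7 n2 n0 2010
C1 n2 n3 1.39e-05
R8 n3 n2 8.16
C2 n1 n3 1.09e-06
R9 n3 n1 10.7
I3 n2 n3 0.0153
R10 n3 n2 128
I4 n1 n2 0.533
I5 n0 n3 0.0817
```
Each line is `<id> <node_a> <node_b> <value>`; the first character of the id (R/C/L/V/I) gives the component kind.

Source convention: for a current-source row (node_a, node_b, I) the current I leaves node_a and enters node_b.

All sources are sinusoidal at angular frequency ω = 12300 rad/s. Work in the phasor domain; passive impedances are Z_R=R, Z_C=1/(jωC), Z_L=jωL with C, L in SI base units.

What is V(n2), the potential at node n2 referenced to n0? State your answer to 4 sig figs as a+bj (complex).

20.47-2.189j V

MNA unknowns: 3 node voltages V₁..V_3
R1: Y=0.03115+0.000j on G[3,0]
R2: Y=0.2169+0.000j on G[2,3]
R3: Y=0.0006757+0.000j on G[2,3]
R4: Y=0.002016+0.000j on G[1,3]
L1: Y=0.000-0.001895j on G[0,1]
I1: z[1]−=0.12, z[2]+=0.12
I2: z[0]−=1.7, z[3]+=1.7
R5: Y=0.003984+0.000j on G[3,0]
R6: Y=0.9524+0.000j on G[0,1]
L2: Y=0.000-0.4811j on G[0,1]
R7: Y=0.0004975+0.000j on G[2,0]
C1: Y=0.000+0.1710j on G[2,3]
R8: Y=0.1225+0.000j on G[3,2]
C2: Y=0.000+0.01341j on G[1,3]
R9: Y=0.09346+0.000j on G[3,1]
I3: z[2]−=0.0153, z[3]+=0.0153
R10: Y=0.007812+0.000j on G[3,2]
I4: z[1]−=0.533, z[2]+=0.533
I5: z[0]−=0.0817, z[3]+=0.0817
solve → V1=0.8991+0.5116j, V2=20.47-2.189j, V3=19.02-1.477j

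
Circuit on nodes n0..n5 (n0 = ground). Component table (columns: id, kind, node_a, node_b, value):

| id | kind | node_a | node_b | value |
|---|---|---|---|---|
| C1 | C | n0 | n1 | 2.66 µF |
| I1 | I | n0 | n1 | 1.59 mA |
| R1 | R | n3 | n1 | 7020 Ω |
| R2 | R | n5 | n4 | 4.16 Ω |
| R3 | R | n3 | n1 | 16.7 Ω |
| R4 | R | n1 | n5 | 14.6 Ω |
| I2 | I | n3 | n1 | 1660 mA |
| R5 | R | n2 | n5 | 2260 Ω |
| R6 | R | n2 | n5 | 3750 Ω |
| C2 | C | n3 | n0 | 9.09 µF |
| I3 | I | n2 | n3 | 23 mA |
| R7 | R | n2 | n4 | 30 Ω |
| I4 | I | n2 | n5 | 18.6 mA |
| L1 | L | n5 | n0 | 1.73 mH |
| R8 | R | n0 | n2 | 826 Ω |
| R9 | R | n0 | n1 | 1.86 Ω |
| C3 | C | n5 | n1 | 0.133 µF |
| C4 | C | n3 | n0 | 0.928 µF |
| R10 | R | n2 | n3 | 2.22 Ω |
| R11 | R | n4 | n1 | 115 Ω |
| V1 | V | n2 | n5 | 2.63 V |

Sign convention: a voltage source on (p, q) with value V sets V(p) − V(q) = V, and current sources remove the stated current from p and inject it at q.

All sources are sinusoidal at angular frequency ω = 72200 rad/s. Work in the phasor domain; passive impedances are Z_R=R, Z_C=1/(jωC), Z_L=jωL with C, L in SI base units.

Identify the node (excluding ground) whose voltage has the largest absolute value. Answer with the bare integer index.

5

Element admittances at ω=72200 rad/s:
  Y(C1) = 0.000+0.1921j S between n0,n1
  I1: injects 0.00159 A into n1 (from n0)
  Y(R1) = 0.0001425+0.000j S between n3,n1
  Y(R2) = 0.2404+0.000j S between n5,n4
  Y(R3) = 0.05988+0.000j S between n3,n1
  Y(R4) = 0.06849+0.000j S between n1,n5
  I2: injects 1.66 A into n1 (from n3)
  Y(R5) = 0.0004425+0.000j S between n2,n5
  Y(R6) = 0.0002667+0.000j S between n2,n5
  Y(C2) = 0.000+0.6563j S between n3,n0
  I3: injects 0.023 A into n3 (from n2)
  Y(R7) = 0.03333+0.000j S between n2,n4
  I4: injects 0.0186 A into n5 (from n2)
  Y(L1) = 0.000-0.008006j S between n5,n0
  Y(R8) = 0.001211+0.000j S between n0,n2
  Y(R9) = 0.5376+0.000j S between n0,n1
  Y(C3) = 0.000+0.009603j S between n5,n1
  Y(C4) = 0.000+0.06700j S between n3,n0
  Y(R10) = 0.4505+0.000j S between n2,n3
  Y(R11) = 0.008696+0.000j S between n4,n1
  V1: constraint V(n2)−V(n5) = 2.63
Assemble and solve the 6×6 MNA system:
  V(n1)=2.059-0.3438j  V(n2)=0.3728+1.388j  V(n3)=-0.3184+1.635j  V(n4)=-1.814+1.335j  V(n5)=-2.257+1.388j
  i(V1)=-0.4282+0.1081j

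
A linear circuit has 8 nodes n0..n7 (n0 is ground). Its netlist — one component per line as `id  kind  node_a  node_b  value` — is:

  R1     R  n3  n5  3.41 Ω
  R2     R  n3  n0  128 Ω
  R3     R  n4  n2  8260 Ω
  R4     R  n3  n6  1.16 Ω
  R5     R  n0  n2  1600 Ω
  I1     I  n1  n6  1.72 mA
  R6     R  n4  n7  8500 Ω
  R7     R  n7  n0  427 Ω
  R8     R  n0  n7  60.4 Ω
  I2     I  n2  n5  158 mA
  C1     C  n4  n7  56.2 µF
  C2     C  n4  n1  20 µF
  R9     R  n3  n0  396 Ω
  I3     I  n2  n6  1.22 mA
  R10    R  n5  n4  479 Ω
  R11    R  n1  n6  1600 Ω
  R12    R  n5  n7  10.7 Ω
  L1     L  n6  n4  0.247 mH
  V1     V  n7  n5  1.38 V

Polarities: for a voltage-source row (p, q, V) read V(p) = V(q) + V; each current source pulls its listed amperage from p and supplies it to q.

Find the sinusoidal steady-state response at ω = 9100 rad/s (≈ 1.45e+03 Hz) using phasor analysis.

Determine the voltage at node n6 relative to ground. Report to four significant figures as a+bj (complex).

Apply KCL at each of the 7 non-ground nodes and solve the resulting linear system.
Node n1: branches {I1, C2, R11} → V_1 = 4.695+0.7236j
Node n2: branches {R3, R5, I2, I3} → V_2 = -212.7+0.1159j
Node n3: branches {R1, R2, R4, R9} → V_3 = 4.292-0.01980j
Node n4: branches {R3, R6, C1, C2, R10, L1} → V_4 = 4.698+0.7141j
Node n5: branches {R1, I2, R10, R12, V1} → V_5 = 3.305+0.006999j
Node n6: branches {R4, I1, I3, R11, L1} → V_6 = 4.679-0.02916j
Node n7: branches {R6, R7, R8, C1, R12, V1} → V_7 = 4.685+0.006999j
Source currents: i(V1)=-0.5791+0.006383j

4.679-0.02916j V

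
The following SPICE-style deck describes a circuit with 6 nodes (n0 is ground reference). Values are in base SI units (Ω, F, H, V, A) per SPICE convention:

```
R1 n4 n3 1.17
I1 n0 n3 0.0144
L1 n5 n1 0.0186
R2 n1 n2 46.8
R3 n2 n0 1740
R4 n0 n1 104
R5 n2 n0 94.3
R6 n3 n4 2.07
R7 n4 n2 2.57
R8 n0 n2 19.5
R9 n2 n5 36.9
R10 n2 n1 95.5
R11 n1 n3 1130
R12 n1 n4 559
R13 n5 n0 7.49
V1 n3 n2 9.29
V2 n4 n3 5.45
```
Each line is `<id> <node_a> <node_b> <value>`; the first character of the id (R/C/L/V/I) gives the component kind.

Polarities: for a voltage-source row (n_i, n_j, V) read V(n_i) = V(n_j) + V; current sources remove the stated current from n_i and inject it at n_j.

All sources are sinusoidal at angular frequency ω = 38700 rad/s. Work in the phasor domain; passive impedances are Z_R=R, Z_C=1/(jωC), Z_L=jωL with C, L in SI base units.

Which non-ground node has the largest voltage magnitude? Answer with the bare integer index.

4

Apply KCL at each of the 5 non-ground nodes and solve the resulting linear system.
Node n1: branches {L1, R2, R4, R10, R11, R12} → V_1 = 0.8404+0.03202j
Node n2: branches {R2, R3, R5, R7, R8, R9, R10, V1} → V_2 = 0.07384+0.007623j
Node n3: branches {R1, I1, R6, R11, V1, V2} → V_3 = 9.364+0.007623j
Node n4: branches {R1, R6, R7, R12, V2} → V_4 = 14.81+0.007623j
Node n5: branches {L1, R9, R13} → V_5 = 0.01279-0.005872j
Source currents: i(V1)=-5.754+6.523e-05j, i(V2)=-13.05+4.364e-05j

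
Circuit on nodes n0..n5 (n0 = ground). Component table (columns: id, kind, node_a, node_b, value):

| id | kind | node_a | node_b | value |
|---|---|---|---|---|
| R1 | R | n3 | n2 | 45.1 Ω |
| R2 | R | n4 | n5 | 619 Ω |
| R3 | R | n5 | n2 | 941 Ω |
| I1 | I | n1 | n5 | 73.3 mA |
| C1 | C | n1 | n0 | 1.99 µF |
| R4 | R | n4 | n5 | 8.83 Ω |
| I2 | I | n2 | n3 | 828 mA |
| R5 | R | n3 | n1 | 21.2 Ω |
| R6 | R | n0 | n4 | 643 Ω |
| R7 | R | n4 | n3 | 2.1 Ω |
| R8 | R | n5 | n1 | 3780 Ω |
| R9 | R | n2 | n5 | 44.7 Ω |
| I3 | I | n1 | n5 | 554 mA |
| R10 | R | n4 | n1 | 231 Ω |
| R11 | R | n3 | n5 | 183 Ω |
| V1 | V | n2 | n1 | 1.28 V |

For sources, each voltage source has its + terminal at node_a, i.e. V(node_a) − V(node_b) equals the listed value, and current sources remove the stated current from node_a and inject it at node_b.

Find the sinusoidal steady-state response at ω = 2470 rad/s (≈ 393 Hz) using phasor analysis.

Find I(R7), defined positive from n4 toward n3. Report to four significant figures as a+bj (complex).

0.1519-0.004757j A

Element admittances at ω=2470 rad/s:
  Y(R1) = 0.02217+0.000j S between n3,n2
  Y(R2) = 0.001616+0.000j S between n4,n5
  Y(R3) = 0.001063+0.000j S between n5,n2
  I1: injects 0.0733 A into n5 (from n1)
  Y(C1) = 0.000+0.004915j S between n1,n0
  Y(R4) = 0.1133+0.000j S between n4,n5
  I2: injects 0.828 A into n3 (from n2)
  Y(R5) = 0.04717+0.000j S between n3,n1
  Y(R6) = 0.001555+0.000j S between n0,n4
  Y(R7) = 0.4762+0.000j S between n4,n3
  Y(R8) = 0.0002646+0.000j S between n5,n1
  Y(R9) = 0.02237+0.000j S between n2,n5
  I3: injects 0.554 A into n5 (from n1)
  Y(R10) = 0.004329+0.000j S between n4,n1
  Y(R11) = 0.005464+0.000j S between n3,n5
  V1: constraint V(n2)−V(n1) = 1.28
Assemble and solve the 6×6 MNA system:
  V(n1)=-1.347+4.335j  V(n2)=-0.06691+4.335j  V(n3)=13.38+4.267j  V(n4)=13.70+4.257j  V(n5)=15.78+4.270j
  i(V1)=-0.1585-0.003040j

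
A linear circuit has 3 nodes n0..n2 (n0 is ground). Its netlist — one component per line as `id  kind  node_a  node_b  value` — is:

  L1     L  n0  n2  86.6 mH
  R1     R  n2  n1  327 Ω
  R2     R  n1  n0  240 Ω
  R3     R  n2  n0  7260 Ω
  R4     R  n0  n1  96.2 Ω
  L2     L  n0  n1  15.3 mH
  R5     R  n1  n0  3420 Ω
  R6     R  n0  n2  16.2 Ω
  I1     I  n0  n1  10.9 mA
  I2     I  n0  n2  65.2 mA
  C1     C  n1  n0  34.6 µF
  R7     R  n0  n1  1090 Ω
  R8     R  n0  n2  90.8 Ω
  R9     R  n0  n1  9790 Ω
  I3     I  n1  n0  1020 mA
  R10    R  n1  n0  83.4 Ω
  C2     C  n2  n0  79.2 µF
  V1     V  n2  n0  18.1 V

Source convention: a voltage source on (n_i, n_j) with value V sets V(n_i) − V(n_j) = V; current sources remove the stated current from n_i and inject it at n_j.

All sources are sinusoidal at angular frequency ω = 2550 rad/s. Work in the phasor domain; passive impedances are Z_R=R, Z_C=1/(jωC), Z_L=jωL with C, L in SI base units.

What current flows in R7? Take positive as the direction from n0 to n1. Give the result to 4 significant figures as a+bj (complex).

Apply KCL at each of the 2 non-ground nodes and solve the resulting linear system.
Node n1: branches {R1, R2, R4, L2, R5, I1, C1, R7, R9, I3, R10} → V_1 = -6.050+12.25j
Node n2: branches {L1, R1, R3, R6, I2, R8, C2, V1} → V_2 = 18.10+0.000j
Source currents: i(V1)=-1.328-3.536j

0.005550-0.01124j A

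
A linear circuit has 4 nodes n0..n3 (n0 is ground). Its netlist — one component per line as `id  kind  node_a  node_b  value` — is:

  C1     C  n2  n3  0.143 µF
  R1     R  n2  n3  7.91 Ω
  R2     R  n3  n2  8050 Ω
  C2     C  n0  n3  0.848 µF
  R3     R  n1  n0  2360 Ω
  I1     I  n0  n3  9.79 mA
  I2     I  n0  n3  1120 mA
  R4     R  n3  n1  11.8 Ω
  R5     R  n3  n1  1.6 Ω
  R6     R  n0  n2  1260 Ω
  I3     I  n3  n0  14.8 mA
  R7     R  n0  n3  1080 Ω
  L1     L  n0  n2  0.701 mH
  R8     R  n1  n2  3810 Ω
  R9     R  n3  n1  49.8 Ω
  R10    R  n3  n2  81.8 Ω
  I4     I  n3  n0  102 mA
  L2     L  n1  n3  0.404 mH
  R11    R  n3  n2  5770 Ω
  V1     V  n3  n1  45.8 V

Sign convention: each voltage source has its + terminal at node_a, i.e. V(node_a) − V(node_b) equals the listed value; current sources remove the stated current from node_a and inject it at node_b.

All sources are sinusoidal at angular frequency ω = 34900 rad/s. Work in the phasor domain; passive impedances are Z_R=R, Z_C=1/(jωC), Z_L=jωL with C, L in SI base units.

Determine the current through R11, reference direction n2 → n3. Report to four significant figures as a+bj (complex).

-0.002389+0.002258j A

MNA unknowns: 3 node voltages V₁..V_3 plus 1 source current (V1)
C1: Y=0.000+0.004991j on G[2,3]
R1: Y=0.1264+0.000j on G[2,3]
R2: Y=0.0001242+0.000j on G[3,2]
C2: Y=0.000+0.02960j on G[0,3]
R3: Y=0.0004237+0.000j on G[1,0]
I1: z[0]−=0.00979, z[3]+=0.00979
I2: z[0]−=1.12, z[3]+=1.12
R4: Y=0.08475+0.000j on G[3,1]
R5: Y=0.6250+0.000j on G[3,1]
R6: Y=0.0007937+0.000j on G[0,2]
I3: z[3]−=0.0148, z[0]+=0.0148
R7: Y=0.0009259+0.000j on G[0,3]
L1: Y=0.000-0.04087j on G[0,2]
R8: Y=0.0002625+0.000j on G[1,2]
R9: Y=0.02008+0.000j on G[3,1]
R10: Y=0.01222+0.000j on G[3,2]
I4: z[3]−=0.102, z[0]+=0.102
L2: Y=0.000-0.07092j on G[1,3]
R11: Y=0.0001733+0.000j on G[3,2]
V1: row V3−V1=45.8, i_V1 at 3,1
solve → V1=11.60+34.37j, V2=43.62+47.40j, V3=57.40+34.37j
aux → i_V1=-33.43+3.259j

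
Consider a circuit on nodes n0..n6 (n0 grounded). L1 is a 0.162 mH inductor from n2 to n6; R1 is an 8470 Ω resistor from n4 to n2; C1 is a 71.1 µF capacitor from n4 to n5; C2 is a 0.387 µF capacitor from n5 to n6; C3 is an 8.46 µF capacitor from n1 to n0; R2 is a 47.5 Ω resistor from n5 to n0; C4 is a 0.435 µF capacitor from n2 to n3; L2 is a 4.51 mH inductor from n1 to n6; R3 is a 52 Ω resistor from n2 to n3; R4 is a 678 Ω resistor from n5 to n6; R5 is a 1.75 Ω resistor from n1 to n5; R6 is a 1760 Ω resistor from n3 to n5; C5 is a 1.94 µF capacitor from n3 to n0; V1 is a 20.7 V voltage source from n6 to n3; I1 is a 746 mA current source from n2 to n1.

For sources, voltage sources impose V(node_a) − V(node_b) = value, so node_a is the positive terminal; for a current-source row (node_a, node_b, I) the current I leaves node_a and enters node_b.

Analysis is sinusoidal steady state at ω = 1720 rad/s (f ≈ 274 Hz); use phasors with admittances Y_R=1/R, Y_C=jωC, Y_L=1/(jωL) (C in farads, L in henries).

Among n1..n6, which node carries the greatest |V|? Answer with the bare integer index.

Element admittances at ω=1720 rad/s:
  Y(L1) = 0.000-3.589j S between n2,n6
  Y(R1) = 0.0001181+0.000j S between n4,n2
  Y(C1) = 0.000+0.1223j S between n4,n5
  Y(C2) = 0.000+0.0006656j S between n5,n6
  Y(C3) = 0.000+0.01455j S between n1,n0
  Y(R2) = 0.02105+0.000j S between n5,n0
  Y(C4) = 0.000+0.0007482j S between n2,n3
  Y(L2) = 0.000-0.1289j S between n1,n6
  Y(R3) = 0.01923+0.000j S between n2,n3
  Y(R4) = 0.001475+0.000j S between n5,n6
  Y(R5) = 0.5714+0.000j S between n1,n5
  Y(R6) = 0.0005682+0.000j S between n3,n5
  Y(C5) = 0.000+0.003337j S between n3,n0
  V1: constraint V(n6)−V(n3) = 20.7
  I1: injects 0.746 A into n1 (from n2)
Assemble and solve the 7×7 MNA system:
  V(n1)=1.221+2.450j  V(n2)=0.6045-3.671j  V(n3)=-20.10-3.352j  V(n4)=1.156+2.342j  V(n5)=1.162+2.342j  V(n6)=0.6021-3.352j
  i(V1)=-0.3993-0.07966j

3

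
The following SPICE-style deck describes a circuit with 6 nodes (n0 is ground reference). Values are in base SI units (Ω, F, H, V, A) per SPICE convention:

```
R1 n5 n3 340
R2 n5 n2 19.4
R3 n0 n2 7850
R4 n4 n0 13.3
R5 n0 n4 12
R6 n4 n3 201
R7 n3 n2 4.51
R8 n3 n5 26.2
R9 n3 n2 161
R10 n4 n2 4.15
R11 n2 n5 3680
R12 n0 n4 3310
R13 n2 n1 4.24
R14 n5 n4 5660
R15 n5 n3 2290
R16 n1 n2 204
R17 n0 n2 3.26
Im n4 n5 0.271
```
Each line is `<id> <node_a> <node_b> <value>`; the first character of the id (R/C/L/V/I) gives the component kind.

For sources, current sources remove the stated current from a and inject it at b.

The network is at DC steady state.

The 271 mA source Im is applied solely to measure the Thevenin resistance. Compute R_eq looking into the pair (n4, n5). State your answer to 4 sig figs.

Element admittances at DC:
  Y(R1) = 0.002941 S between n5,n3
  Y(R2) = 0.05155 S between n5,n2
  Y(R3) = 0.0001274 S between n0,n2
  Y(R4) = 0.07519 S between n4,n0
  Y(R5) = 0.08333 S between n0,n4
  Y(R6) = 0.004975 S between n4,n3
  Y(R7) = 0.2217 S between n3,n2
  Y(R8) = 0.03817 S between n3,n5
  Y(R9) = 0.006211 S between n3,n2
  Y(R10) = 0.2410 S between n4,n2
  Y(R11) = 0.0002717 S between n2,n5
  Y(R12) = 0.0003021 S between n0,n4
  Y(R13) = 0.2358 S between n2,n1
  Y(R14) = 0.0001767 S between n5,n4
  Y(R15) = 0.0004367 S between n5,n3
  Y(R16) = 0.004902 S between n1,n2
  Y(R17) = 0.3067 S between n0,n2
  Im: injects 0.271 A into n5 (from n4)
Assemble and solve the 5×5 MNA system:
  V(n1)=0.2607  V(n2)=0.2607  V(n3)=0.7158  V(n4)=-0.5038  V(n5)=3.359

R_eq = 14.25 Ω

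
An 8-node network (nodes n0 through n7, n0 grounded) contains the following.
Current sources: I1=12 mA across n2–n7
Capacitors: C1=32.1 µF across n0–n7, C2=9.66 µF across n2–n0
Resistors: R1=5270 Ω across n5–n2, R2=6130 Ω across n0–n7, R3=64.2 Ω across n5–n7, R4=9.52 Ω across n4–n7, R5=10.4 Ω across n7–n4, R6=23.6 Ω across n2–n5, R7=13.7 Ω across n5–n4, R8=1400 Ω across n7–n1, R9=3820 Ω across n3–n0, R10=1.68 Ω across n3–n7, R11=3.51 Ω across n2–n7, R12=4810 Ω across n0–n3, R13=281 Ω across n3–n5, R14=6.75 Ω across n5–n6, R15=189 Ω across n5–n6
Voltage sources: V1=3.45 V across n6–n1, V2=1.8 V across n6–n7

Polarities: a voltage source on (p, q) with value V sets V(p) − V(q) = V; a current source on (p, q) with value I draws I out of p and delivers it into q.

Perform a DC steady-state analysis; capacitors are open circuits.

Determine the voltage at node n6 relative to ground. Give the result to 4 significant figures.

1.795 V

Apply KCL at each of the 7 non-ground nodes and solve the resulting linear system.
Node n1: branches {R8, V1} → V_1 = -1.655
Node n2: branches {I1, R1, C2, R6, R11} → V_2 = 0.09440
Node n3: branches {R9, R10, R12, R13} → V_3 = 0.001599
Node n4: branches {R4, R5, R7} → V_4 = 0.2732
Node n5: branches {R1, R3, R6, R7, R13, R14, R15} → V_5 = 1.039
Node n6: branches {R14, R15, V1, V2} → V_6 = 1.795
Node n7: branches {I1, C1, R2, R3, R4, R5, R8, R10, R11, V2} → V_7 = -0.004603
Source currents: i(V1)=-0.001179, i(V2)=-0.1149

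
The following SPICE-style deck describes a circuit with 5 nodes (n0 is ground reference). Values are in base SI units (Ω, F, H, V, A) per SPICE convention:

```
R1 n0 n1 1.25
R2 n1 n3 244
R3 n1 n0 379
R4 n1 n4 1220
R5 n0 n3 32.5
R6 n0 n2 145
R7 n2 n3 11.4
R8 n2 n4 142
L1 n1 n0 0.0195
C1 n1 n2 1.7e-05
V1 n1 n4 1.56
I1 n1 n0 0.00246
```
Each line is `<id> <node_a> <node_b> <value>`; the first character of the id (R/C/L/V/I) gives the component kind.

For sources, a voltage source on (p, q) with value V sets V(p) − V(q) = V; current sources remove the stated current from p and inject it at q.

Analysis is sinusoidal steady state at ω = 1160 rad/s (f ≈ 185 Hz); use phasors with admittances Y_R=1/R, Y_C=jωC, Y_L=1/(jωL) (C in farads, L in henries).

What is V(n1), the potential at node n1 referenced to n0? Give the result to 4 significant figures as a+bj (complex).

Element admittances at ω=1160 rad/s:
  Y(R1) = 0.8000+0.000j S between n0,n1
  Y(R2) = 0.004098+0.000j S between n1,n3
  Y(R3) = 0.002639+0.000j S between n1,n0
  Y(R4) = 0.0008197+0.000j S between n1,n4
  Y(R5) = 0.03077+0.000j S between n0,n3
  Y(R6) = 0.006897+0.000j S between n0,n2
  Y(R7) = 0.08772+0.000j S between n2,n3
  Y(R8) = 0.007042+0.000j S between n2,n4
  Y(L1) = 0.000-0.04421j S between n1,n0
  Y(C1) = 0.000+0.01972j S between n1,n2
  V1: constraint V(n1)−V(n4) = 1.56
  I1: injects 0.00246 A into n0 (from n1)
Assemble and solve the 5×5 MNA system:
  V(n1)=0.005117-0.003817j  V(n2)=-0.2215+0.1139j  V(n3)=-0.1583+0.08139j  V(n4)=-1.555-0.003817j
  i(V1)=-0.01067-0.0008292j

0.005117-0.003817j V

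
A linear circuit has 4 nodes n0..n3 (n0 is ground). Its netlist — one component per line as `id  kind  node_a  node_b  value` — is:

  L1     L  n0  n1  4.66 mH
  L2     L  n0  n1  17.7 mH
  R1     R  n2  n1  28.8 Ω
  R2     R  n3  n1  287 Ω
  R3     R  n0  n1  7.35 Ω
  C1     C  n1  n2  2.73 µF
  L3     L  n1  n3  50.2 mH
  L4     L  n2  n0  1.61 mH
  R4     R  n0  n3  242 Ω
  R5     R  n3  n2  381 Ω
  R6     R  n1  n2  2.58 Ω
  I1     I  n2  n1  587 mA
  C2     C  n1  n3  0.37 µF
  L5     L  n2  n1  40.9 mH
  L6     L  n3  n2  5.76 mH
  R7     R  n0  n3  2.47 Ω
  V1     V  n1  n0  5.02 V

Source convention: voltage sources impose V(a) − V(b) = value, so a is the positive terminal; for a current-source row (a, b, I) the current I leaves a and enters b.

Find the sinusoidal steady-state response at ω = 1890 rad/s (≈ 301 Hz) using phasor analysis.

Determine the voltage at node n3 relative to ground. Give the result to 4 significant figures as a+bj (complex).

0.5173-0.3917j V

Apply KCL at each of the 3 non-ground nodes and solve the resulting linear system.
Node n1: branches {L1, L2, R1, R2, R3, C1, L3, R6, I1, C2, L5, V1} → V_1 = 5.020+0.000j
Node n2: branches {R1, C1, L4, R5, R6, I1, L5, L6} → V_2 = 1.852+1.661j
Node n3: branches {R2, L3, R4, R5, C2, L6, R7} → V_3 = 0.5173-0.3917j
Source currents: i(V1)=-1.440+1.489j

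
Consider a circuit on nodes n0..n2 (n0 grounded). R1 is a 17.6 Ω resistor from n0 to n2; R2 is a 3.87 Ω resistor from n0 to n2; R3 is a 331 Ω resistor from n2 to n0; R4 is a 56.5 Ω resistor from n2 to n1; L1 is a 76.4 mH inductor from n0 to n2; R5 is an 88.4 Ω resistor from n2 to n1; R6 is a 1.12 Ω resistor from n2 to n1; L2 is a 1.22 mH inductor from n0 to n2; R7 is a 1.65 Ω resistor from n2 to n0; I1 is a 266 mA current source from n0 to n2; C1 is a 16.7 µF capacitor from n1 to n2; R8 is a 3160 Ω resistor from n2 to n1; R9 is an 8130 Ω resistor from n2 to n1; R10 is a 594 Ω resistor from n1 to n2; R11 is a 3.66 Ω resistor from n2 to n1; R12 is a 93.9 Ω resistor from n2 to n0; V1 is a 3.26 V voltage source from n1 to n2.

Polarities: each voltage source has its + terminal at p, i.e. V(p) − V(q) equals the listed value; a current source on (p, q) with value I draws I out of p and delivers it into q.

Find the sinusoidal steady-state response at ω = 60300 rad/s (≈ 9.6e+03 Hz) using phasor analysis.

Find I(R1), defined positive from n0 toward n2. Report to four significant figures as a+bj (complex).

Apply KCL at each of the 2 non-ground nodes and solve the resulting linear system.
Node n1: branches {R4, R5, R6, C1, R8, R9, R10, R11, V1} → V_1 = 3.544+0.004202j
Node n2: branches {R1, R2, R3, R4, L1, R5, R6, L2, R7, I1, C1, R8, R9, R10, R11, R12, V1} → V_2 = 0.2844+0.004202j
Source currents: i(V1)=-3.903-3.283j

-0.01616-0.0002387j A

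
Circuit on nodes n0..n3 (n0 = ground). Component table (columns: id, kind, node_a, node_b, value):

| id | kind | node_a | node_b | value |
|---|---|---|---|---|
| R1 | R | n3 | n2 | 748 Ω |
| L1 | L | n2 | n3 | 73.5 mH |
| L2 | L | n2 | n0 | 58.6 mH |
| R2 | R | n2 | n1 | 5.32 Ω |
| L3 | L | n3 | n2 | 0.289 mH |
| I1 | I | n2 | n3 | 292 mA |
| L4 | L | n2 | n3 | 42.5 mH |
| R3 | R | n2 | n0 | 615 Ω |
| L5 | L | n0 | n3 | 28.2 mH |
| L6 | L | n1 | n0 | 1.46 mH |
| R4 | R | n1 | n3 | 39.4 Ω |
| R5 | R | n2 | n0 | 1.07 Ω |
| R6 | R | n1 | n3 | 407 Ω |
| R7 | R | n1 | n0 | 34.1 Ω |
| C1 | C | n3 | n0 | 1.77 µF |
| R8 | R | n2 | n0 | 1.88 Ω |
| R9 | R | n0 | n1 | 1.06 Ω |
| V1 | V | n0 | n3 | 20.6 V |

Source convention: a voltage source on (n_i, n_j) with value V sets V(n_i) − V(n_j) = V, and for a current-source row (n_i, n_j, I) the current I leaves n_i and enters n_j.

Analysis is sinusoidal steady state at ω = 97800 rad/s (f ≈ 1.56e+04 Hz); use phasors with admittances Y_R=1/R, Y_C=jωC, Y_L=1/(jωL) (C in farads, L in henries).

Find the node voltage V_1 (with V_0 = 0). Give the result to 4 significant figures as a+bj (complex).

-0.5243+0.06752j V

Apply KCL at each of the 3 non-ground nodes and solve the resulting linear system.
Node n1: branches {R2, L6, R4, R6, R7, R9} → V_1 = -0.5243+0.06752j
Node n2: branches {R1, L1, L2, R2, L3, I1, L4, R3, R5, R8} → V_2 = -0.2619+0.4464j
Node n3: branches {R1, L1, L3, I1, L4, L5, R4, R6, C1, V1} → V_3 = -20.60+0.000j
Source currents: i(V1)=-0.8940-2.834j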